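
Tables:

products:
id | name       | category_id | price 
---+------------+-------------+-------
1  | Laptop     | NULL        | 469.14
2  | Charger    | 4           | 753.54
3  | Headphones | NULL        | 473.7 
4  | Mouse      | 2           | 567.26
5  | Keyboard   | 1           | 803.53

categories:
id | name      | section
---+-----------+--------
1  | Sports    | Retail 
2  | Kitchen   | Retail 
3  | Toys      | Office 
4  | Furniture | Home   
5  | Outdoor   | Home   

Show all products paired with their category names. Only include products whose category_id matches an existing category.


INNER JOIN keeps only products rows whose category_id matches an id in categories. Walk through each product:
  - product 1 (Laptop): category_id=NULL, no match -> dropped
  - product 2 (Charger): category_id=4 -> matches Furniture
  - product 3 (Headphones): category_id=NULL, no match -> dropped
  - product 4 (Mouse): category_id=2 -> matches Kitchen
  - product 5 (Keyboard): category_id=1 -> matches Sports
So 2 of 5 rows are dropped.

SQL:
SELECT a.name, b.name AS category
FROM products a
INNER JOIN categories b ON a.category_id = b.id

Result:
name     | category 
---------+----------
Charger  | Furniture
Mouse    | Kitchen  
Keyboard | Sports   


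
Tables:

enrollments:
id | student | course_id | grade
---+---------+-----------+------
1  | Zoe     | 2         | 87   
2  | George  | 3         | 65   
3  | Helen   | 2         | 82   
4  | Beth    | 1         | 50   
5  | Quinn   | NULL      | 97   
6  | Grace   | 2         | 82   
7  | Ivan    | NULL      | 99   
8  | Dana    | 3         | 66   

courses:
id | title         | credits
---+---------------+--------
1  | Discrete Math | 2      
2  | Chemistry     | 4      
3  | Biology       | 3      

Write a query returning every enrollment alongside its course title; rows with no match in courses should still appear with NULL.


LEFT JOIN keeps every row from enrollments (the left table); where course_id has no match in courses, the course columns become NULL. Walk through each enrollment:
  - enrollment 1 (Zoe): course_id=2 -> matches Chemistry
  - enrollment 2 (George): course_id=3 -> matches Biology
  - enrollment 3 (Helen): course_id=2 -> matches Chemistry
  - enrollment 4 (Beth): course_id=1 -> matches Discrete Math
  - enrollment 5 (Quinn): course_id=NULL, no match -> kept with NULL
  - enrollment 6 (Grace): course_id=2 -> matches Chemistry
  - enrollment 7 (Ivan): course_id=NULL, no match -> kept with NULL
  - enrollment 8 (Dana): course_id=3 -> matches Biology
All 8 rows appear; 2 have NULL course.

SQL:
SELECT a.student, b.title AS course
FROM enrollments a
LEFT JOIN courses b ON a.course_id = b.id

Result:
student | course       
--------+--------------
Zoe     | Chemistry    
George  | Biology      
Helen   | Chemistry    
Beth    | Discrete Math
Quinn   | NULL         
Grace   | Chemistry    
Ivan    | NULL         
Dana    | Biology      


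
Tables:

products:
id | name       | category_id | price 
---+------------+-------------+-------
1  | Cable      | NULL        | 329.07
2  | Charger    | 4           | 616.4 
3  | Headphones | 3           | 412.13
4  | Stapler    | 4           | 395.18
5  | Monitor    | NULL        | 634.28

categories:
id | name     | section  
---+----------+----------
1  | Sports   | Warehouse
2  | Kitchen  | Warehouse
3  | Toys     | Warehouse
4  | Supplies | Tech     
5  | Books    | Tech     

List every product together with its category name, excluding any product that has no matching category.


INNER JOIN keeps only products rows whose category_id matches an id in categories. Walk through each product:
  - product 1 (Cable): category_id=NULL, no match -> dropped
  - product 2 (Charger): category_id=4 -> matches Supplies
  - product 3 (Headphones): category_id=3 -> matches Toys
  - product 4 (Stapler): category_id=4 -> matches Supplies
  - product 5 (Monitor): category_id=NULL, no match -> dropped
So 2 of 5 rows are dropped.

SQL:
SELECT a.name, b.name AS category
FROM products a
INNER JOIN categories b ON a.category_id = b.id

Result:
name       | category
-----------+---------
Charger    | Supplies
Headphones | Toys    
Stapler    | Supplies


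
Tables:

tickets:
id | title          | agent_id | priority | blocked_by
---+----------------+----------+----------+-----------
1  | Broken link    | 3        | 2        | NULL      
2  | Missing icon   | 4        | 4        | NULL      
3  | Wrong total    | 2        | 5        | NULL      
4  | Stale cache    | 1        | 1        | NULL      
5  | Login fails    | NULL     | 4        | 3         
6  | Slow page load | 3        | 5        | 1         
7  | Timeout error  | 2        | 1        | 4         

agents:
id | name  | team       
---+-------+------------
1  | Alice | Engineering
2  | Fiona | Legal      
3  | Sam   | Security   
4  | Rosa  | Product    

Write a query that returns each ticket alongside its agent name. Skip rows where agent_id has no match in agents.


INNER JOIN keeps only tickets rows whose agent_id matches an id in agents. Walk through each ticket:
  - ticket 1 (Broken link): agent_id=3 -> matches Sam
  - ticket 2 (Missing icon): agent_id=4 -> matches Rosa
  - ticket 3 (Wrong total): agent_id=2 -> matches Fiona
  - ticket 4 (Stale cache): agent_id=1 -> matches Alice
  - ticket 5 (Login fails): agent_id=NULL, no match -> dropped
  - ticket 6 (Slow page load): agent_id=3 -> matches Sam
  - ticket 7 (Timeout error): agent_id=2 -> matches Fiona
So 1 of 7 rows is dropped.

SQL:
SELECT a.title, b.name AS agent
FROM tickets a
INNER JOIN agents b ON a.agent_id = b.id

Result:
title          | agent
---------------+------
Broken link    | Sam  
Missing icon   | Rosa 
Wrong total    | Fiona
Stale cache    | Alice
Slow page load | Sam  
Timeout error  | Fiona


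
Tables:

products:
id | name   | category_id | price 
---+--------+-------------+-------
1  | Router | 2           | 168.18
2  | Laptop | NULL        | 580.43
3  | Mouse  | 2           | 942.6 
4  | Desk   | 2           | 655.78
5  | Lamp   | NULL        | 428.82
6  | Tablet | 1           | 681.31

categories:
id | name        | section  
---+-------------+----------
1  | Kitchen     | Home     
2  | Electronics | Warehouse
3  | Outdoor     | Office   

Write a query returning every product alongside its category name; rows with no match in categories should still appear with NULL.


LEFT JOIN keeps every row from products (the left table); where category_id has no match in categories, the category columns become NULL. Walk through each product:
  - product 1 (Router): category_id=2 -> matches Electronics
  - product 2 (Laptop): category_id=NULL, no match -> kept with NULL
  - product 3 (Mouse): category_id=2 -> matches Electronics
  - product 4 (Desk): category_id=2 -> matches Electronics
  - product 5 (Lamp): category_id=NULL, no match -> kept with NULL
  - product 6 (Tablet): category_id=1 -> matches Kitchen
All 6 rows appear; 2 have NULL category.

SQL:
SELECT a.name, b.name AS category
FROM products a
LEFT JOIN categories b ON a.category_id = b.id

Result:
name   | category   
-------+------------
Router | Electronics
Laptop | NULL       
Mouse  | Electronics
Desk   | Electronics
Lamp   | NULL       
Tablet | Kitchen    


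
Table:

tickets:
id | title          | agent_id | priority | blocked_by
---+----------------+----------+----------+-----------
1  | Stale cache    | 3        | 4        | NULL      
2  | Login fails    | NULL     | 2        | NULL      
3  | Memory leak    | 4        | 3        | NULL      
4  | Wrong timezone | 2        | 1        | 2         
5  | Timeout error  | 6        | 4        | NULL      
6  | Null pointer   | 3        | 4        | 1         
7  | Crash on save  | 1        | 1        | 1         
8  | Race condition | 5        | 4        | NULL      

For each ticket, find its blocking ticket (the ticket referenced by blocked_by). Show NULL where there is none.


This is a self-join: tickets is joined to a second copy of itself, matching each row's blocked_by to another row's id. Use LEFT JOIN so rows with blocked_by=NULL are kept.
  - ticket 1 (Stale cache): blocked_by=NULL -> NULL
  - ticket 2 (Login fails): blocked_by=NULL -> NULL
  - ticket 3 (Memory leak): blocked_by=NULL -> NULL
  - ticket 4 (Wrong timezone): blocked_by=2 -> Login fails
  - ticket 5 (Timeout error): blocked_by=NULL -> NULL
  - ticket 6 (Null pointer): blocked_by=1 -> Stale cache
  - ticket 7 (Crash on save): blocked_by=1 -> Stale cache
  - ticket 8 (Race condition): blocked_by=NULL -> NULL

SQL:
SELECT a.title AS item, b.title AS blocked_by
FROM tickets a
LEFT JOIN tickets b ON a.blocked_by = b.id

Result:
item           | blocked_by 
---------------+------------
Stale cache    | NULL       
Login fails    | NULL       
Memory leak    | NULL       
Wrong timezone | Login fails
Timeout error  | NULL       
Null pointer   | Stale cache
Crash on save  | Stale cache
Race condition | NULL       


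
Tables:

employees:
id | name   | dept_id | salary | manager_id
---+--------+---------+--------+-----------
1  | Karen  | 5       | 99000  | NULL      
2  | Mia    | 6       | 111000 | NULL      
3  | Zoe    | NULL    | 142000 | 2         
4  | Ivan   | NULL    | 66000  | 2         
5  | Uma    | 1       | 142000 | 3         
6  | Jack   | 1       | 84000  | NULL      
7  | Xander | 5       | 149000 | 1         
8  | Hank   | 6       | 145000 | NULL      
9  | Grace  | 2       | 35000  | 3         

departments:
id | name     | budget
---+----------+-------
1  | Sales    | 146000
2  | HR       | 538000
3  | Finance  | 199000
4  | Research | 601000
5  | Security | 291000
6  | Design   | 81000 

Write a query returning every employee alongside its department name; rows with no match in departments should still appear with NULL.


LEFT JOIN keeps every row from employees (the left table); where dept_id has no match in departments, the department columns become NULL. Walk through each employee:
  - employee 1 (Karen): dept_id=5 -> matches Security
  - employee 2 (Mia): dept_id=6 -> matches Design
  - employee 3 (Zoe): dept_id=NULL, no match -> kept with NULL
  - employee 4 (Ivan): dept_id=NULL, no match -> kept with NULL
  - employee 5 (Uma): dept_id=1 -> matches Sales
  - employee 6 (Jack): dept_id=1 -> matches Sales
  - employee 7 (Xander): dept_id=5 -> matches Security
  - employee 8 (Hank): dept_id=6 -> matches Design
  - employee 9 (Grace): dept_id=2 -> matches HR
All 9 rows appear; 2 have NULL department.

SQL:
SELECT a.name, b.name AS department
FROM employees a
LEFT JOIN departments b ON a.dept_id = b.id

Result:
name   | department
-------+-----------
Karen  | Security  
Mia    | Design    
Zoe    | NULL      
Ivan   | NULL      
Uma    | Sales     
Jack   | Sales     
Xander | Security  
Hank   | Design    
Grace  | HR        


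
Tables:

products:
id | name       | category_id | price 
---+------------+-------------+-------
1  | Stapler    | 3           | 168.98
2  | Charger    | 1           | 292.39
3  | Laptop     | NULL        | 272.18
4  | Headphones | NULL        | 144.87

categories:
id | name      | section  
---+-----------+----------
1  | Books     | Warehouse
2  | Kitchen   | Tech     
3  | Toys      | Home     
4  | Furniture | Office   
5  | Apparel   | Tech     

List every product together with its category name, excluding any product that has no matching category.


INNER JOIN keeps only products rows whose category_id matches an id in categories. Walk through each product:
  - product 1 (Stapler): category_id=3 -> matches Toys
  - product 2 (Charger): category_id=1 -> matches Books
  - product 3 (Laptop): category_id=NULL, no match -> dropped
  - product 4 (Headphones): category_id=NULL, no match -> dropped
So 2 of 4 rows are dropped.

SQL:
SELECT a.name, b.name AS category
FROM products a
INNER JOIN categories b ON a.category_id = b.id

Result:
name    | category
--------+---------
Stapler | Toys    
Charger | Books   


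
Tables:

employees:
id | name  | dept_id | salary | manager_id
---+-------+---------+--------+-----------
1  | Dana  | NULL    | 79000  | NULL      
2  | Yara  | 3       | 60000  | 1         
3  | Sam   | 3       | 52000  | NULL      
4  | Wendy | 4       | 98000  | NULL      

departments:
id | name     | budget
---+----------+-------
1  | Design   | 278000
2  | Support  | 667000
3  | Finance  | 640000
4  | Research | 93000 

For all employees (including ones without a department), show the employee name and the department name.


LEFT JOIN keeps every row from employees (the left table); where dept_id has no match in departments, the department columns become NULL. Walk through each employee:
  - employee 1 (Dana): dept_id=NULL, no match -> kept with NULL
  - employee 2 (Yara): dept_id=3 -> matches Finance
  - employee 3 (Sam): dept_id=3 -> matches Finance
  - employee 4 (Wendy): dept_id=4 -> matches Research
All 4 rows appear; 1 has NULL department.

SQL:
SELECT a.name, b.name AS department
FROM employees a
LEFT JOIN departments b ON a.dept_id = b.id

Result:
name  | department
------+-----------
Dana  | NULL      
Yara  | Finance   
Sam   | Finance   
Wendy | Research  


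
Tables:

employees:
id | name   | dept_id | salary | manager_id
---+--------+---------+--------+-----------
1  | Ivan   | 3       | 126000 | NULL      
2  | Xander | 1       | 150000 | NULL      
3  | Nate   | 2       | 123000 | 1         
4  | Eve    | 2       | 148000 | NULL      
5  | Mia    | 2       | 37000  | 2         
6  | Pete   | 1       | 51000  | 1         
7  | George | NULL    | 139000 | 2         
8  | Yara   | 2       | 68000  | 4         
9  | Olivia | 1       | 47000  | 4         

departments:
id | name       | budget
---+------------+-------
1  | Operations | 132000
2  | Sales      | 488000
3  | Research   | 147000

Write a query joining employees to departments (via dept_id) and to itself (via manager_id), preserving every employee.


Two LEFT JOINs from the same base table employees: one to departments via dept_id, one to employees itself via manager_id. Both are LEFT so every employee is preserved.
Match against departments:
  - employee 1 (Ivan): dept_id=3 -> matches Research
  - employee 2 (Xander): dept_id=1 -> matches Operations
  - employee 3 (Nate): dept_id=2 -> matches Sales
  - employee 4 (Eve): dept_id=2 -> matches Sales
  - employee 5 (Mia): dept_id=2 -> matches Sales
  - employee 6 (Pete): dept_id=1 -> matches Operations
  - employee 7 (George): dept_id=NULL, no match -> kept with NULL
  - employee 8 (Yara): dept_id=2 -> matches Sales
  - employee 9 (Olivia): dept_id=1 -> matches Operations
Match against employees (self):
  - employee 1 (Ivan): manager_id=NULL -> NULL
  - employee 2 (Xander): manager_id=NULL -> NULL
  - employee 3 (Nate): manager_id=1 -> Ivan
  - employee 4 (Eve): manager_id=NULL -> NULL
  - employee 5 (Mia): manager_id=2 -> Xander
  - employee 6 (Pete): manager_id=1 -> Ivan
  - employee 7 (George): manager_id=2 -> Xander
  - employee 8 (Yara): manager_id=4 -> Eve
  - employee 9 (Olivia): manager_id=4 -> Eve

SQL:
SELECT a.name, b.name AS department, c.name AS manager
FROM employees a
LEFT JOIN departments b ON a.dept_id = b.id
LEFT JOIN employees c ON a.manager_id = c.id

Result:
name   | department | manager
-------+------------+--------
Ivan   | Research   | NULL   
Xander | Operations | NULL   
Nate   | Sales      | Ivan   
Eve    | Sales      | NULL   
Mia    | Sales      | Xander 
Pete   | Operations | Ivan   
George | NULL       | Xander 
Yara   | Sales      | Eve    
Olivia | Operations | Eve    


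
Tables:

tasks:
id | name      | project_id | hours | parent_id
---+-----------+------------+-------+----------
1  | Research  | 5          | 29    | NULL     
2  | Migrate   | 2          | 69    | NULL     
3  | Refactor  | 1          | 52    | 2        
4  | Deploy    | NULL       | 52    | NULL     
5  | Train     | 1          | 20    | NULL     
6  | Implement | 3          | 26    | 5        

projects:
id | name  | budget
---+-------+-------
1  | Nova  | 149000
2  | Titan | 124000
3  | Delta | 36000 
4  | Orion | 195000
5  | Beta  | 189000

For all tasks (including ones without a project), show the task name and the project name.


LEFT JOIN keeps every row from tasks (the left table); where project_id has no match in projects, the project columns become NULL. Walk through each task:
  - task 1 (Research): project_id=5 -> matches Beta
  - task 2 (Migrate): project_id=2 -> matches Titan
  - task 3 (Refactor): project_id=1 -> matches Nova
  - task 4 (Deploy): project_id=NULL, no match -> kept with NULL
  - task 5 (Train): project_id=1 -> matches Nova
  - task 6 (Implement): project_id=3 -> matches Delta
All 6 rows appear; 1 has NULL project.

SQL:
SELECT a.name, b.name AS project
FROM tasks a
LEFT JOIN projects b ON a.project_id = b.id

Result:
name      | project
----------+--------
Research  | Beta   
Migrate   | Titan  
Refactor  | Nova   
Deploy    | NULL   
Train     | Nova   
Implement | Delta  


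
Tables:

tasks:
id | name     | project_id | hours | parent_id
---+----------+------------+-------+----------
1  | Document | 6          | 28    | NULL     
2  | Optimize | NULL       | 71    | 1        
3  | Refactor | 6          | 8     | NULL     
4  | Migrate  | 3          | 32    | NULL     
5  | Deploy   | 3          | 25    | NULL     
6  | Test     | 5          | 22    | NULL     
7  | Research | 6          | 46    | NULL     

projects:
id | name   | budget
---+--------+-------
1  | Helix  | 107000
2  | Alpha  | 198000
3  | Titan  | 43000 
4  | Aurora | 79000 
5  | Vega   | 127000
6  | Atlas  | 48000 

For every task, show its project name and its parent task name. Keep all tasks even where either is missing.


Two LEFT JOINs from the same base table tasks: one to projects via project_id, one to tasks itself via parent_id. Both are LEFT so every task is preserved.
Match against projects:
  - task 1 (Document): project_id=6 -> matches Atlas
  - task 2 (Optimize): project_id=NULL, no match -> kept with NULL
  - task 3 (Refactor): project_id=6 -> matches Atlas
  - task 4 (Migrate): project_id=3 -> matches Titan
  - task 5 (Deploy): project_id=3 -> matches Titan
  - task 6 (Test): project_id=5 -> matches Vega
  - task 7 (Research): project_id=6 -> matches Atlas
Match against tasks (self):
  - task 1 (Document): parent_id=NULL -> NULL
  - task 2 (Optimize): parent_id=1 -> Document
  - task 3 (Refactor): parent_id=NULL -> NULL
  - task 4 (Migrate): parent_id=NULL -> NULL
  - task 5 (Deploy): parent_id=NULL -> NULL
  - task 6 (Test): parent_id=NULL -> NULL
  - task 7 (Research): parent_id=NULL -> NULL

SQL:
SELECT a.name, b.name AS project, c.name AS parent
FROM tasks a
LEFT JOIN projects b ON a.project_id = b.id
LEFT JOIN tasks c ON a.parent_id = c.id

Result:
name     | project | parent  
---------+---------+---------
Document | Atlas   | NULL    
Optimize | NULL    | Document
Refactor | Atlas   | NULL    
Migrate  | Titan   | NULL    
Deploy   | Titan   | NULL    
Test     | Vega    | NULL    
Research | Atlas   | NULL    


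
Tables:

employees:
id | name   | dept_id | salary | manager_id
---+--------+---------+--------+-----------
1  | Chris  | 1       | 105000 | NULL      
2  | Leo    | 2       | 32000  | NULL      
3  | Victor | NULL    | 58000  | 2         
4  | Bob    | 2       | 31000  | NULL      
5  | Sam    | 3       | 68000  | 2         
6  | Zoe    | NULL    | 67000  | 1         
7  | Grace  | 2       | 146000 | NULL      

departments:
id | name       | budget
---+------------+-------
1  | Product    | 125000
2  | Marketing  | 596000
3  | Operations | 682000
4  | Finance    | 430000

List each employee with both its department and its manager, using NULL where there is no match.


Two LEFT JOINs from the same base table employees: one to departments via dept_id, one to employees itself via manager_id. Both are LEFT so every employee is preserved.
Match against departments:
  - employee 1 (Chris): dept_id=1 -> matches Product
  - employee 2 (Leo): dept_id=2 -> matches Marketing
  - employee 3 (Victor): dept_id=NULL, no match -> kept with NULL
  - employee 4 (Bob): dept_id=2 -> matches Marketing
  - employee 5 (Sam): dept_id=3 -> matches Operations
  - employee 6 (Zoe): dept_id=NULL, no match -> kept with NULL
  - employee 7 (Grace): dept_id=2 -> matches Marketing
Match against employees (self):
  - employee 1 (Chris): manager_id=NULL -> NULL
  - employee 2 (Leo): manager_id=NULL -> NULL
  - employee 3 (Victor): manager_id=2 -> Leo
  - employee 4 (Bob): manager_id=NULL -> NULL
  - employee 5 (Sam): manager_id=2 -> Leo
  - employee 6 (Zoe): manager_id=1 -> Chris
  - employee 7 (Grace): manager_id=NULL -> NULL

SQL:
SELECT a.name, b.name AS department, c.name AS manager
FROM employees a
LEFT JOIN departments b ON a.dept_id = b.id
LEFT JOIN employees c ON a.manager_id = c.id

Result:
name   | department | manager
-------+------------+--------
Chris  | Product    | NULL   
Leo    | Marketing  | NULL   
Victor | NULL       | Leo    
Bob    | Marketing  | NULL   
Sam    | Operations | Leo    
Zoe    | NULL       | Chris  
Grace  | Marketing  | NULL   


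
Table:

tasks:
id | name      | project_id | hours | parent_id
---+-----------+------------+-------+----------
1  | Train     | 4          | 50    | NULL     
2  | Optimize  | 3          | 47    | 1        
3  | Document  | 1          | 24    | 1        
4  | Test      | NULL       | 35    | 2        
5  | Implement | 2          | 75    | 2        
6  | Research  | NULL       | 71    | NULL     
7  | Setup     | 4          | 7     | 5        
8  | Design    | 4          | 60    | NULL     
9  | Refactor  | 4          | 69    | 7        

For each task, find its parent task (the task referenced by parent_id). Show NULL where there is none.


This is a self-join: tasks is joined to a second copy of itself, matching each row's parent_id to another row's id. Use LEFT JOIN so rows with parent_id=NULL are kept.
  - task 1 (Train): parent_id=NULL -> NULL
  - task 2 (Optimize): parent_id=1 -> Train
  - task 3 (Document): parent_id=1 -> Train
  - task 4 (Test): parent_id=2 -> Optimize
  - task 5 (Implement): parent_id=2 -> Optimize
  - task 6 (Research): parent_id=NULL -> NULL
  - task 7 (Setup): parent_id=5 -> Implement
  - task 8 (Design): parent_id=NULL -> NULL
  - task 9 (Refactor): parent_id=7 -> Setup

SQL:
SELECT a.name AS item, b.name AS parent
FROM tasks a
LEFT JOIN tasks b ON a.parent_id = b.id

Result:
item      | parent   
----------+----------
Train     | NULL     
Optimize  | Train    
Document  | Train    
Test      | Optimize 
Implement | Optimize 
Research  | NULL     
Setup     | Implement
Design    | NULL     
Refactor  | Setup    


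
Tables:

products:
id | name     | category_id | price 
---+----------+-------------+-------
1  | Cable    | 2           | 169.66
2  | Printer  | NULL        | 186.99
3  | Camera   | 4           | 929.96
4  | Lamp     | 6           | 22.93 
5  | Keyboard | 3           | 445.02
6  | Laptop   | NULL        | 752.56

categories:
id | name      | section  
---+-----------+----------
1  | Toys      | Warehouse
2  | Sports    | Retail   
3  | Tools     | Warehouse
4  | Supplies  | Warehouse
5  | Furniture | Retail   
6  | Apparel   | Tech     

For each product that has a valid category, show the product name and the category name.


INNER JOIN keeps only products rows whose category_id matches an id in categories. Walk through each product:
  - product 1 (Cable): category_id=2 -> matches Sports
  - product 2 (Printer): category_id=NULL, no match -> dropped
  - product 3 (Camera): category_id=4 -> matches Supplies
  - product 4 (Lamp): category_id=6 -> matches Apparel
  - product 5 (Keyboard): category_id=3 -> matches Tools
  - product 6 (Laptop): category_id=NULL, no match -> dropped
So 2 of 6 rows are dropped.

SQL:
SELECT a.name, b.name AS category
FROM products a
INNER JOIN categories b ON a.category_id = b.id

Result:
name     | category
---------+---------
Cable    | Sports  
Camera   | Supplies
Lamp     | Apparel 
Keyboard | Tools   


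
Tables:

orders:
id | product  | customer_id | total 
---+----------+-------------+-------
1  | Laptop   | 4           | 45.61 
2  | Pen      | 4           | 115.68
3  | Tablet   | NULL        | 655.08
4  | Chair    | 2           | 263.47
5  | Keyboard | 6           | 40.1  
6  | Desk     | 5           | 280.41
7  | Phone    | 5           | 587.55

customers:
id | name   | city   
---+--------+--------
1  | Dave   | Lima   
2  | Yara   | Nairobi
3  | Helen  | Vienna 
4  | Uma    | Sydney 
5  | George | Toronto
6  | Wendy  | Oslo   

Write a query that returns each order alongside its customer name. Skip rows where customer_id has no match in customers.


INNER JOIN keeps only orders rows whose customer_id matches an id in customers. Walk through each order:
  - order 1 (Laptop): customer_id=4 -> matches Uma
  - order 2 (Pen): customer_id=4 -> matches Uma
  - order 3 (Tablet): customer_id=NULL, no match -> dropped
  - order 4 (Chair): customer_id=2 -> matches Yara
  - order 5 (Keyboard): customer_id=6 -> matches Wendy
  - order 6 (Desk): customer_id=5 -> matches George
  - order 7 (Phone): customer_id=5 -> matches George
So 1 of 7 rows is dropped.

SQL:
SELECT a.product, b.name AS customer
FROM orders a
INNER JOIN customers b ON a.customer_id = b.id

Result:
product  | customer
---------+---------
Laptop   | Uma     
Pen      | Uma     
Chair    | Yara    
Keyboard | Wendy   
Desk     | George  
Phone    | George  


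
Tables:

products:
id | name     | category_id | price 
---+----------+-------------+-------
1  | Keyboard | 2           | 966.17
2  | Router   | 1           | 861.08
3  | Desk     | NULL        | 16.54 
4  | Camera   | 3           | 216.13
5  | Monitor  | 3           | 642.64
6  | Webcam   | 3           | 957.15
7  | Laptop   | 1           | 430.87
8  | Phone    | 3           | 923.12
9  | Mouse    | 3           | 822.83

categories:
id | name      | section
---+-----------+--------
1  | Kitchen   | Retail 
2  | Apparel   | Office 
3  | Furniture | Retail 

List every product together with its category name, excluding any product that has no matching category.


INNER JOIN keeps only products rows whose category_id matches an id in categories. Walk through each product:
  - product 1 (Keyboard): category_id=2 -> matches Apparel
  - product 2 (Router): category_id=1 -> matches Kitchen
  - product 3 (Desk): category_id=NULL, no match -> dropped
  - product 4 (Camera): category_id=3 -> matches Furniture
  - product 5 (Monitor): category_id=3 -> matches Furniture
  - product 6 (Webcam): category_id=3 -> matches Furniture
  - product 7 (Laptop): category_id=1 -> matches Kitchen
  - product 8 (Phone): category_id=3 -> matches Furniture
  - product 9 (Mouse): category_id=3 -> matches Furniture
So 1 of 9 rows is dropped.

SQL:
SELECT a.name, b.name AS category
FROM products a
INNER JOIN categories b ON a.category_id = b.id

Result:
name     | category 
---------+----------
Keyboard | Apparel  
Router   | Kitchen  
Camera   | Furniture
Monitor  | Furniture
Webcam   | Furniture
Laptop   | Kitchen  
Phone    | Furniture
Mouse    | Furniture


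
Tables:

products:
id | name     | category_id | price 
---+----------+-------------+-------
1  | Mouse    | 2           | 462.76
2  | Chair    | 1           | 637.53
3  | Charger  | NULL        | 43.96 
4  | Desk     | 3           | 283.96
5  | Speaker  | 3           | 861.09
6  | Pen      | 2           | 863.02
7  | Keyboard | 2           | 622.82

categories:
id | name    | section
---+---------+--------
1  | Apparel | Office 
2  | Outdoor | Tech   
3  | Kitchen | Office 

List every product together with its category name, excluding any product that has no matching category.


INNER JOIN keeps only products rows whose category_id matches an id in categories. Walk through each product:
  - product 1 (Mouse): category_id=2 -> matches Outdoor
  - product 2 (Chair): category_id=1 -> matches Apparel
  - product 3 (Charger): category_id=NULL, no match -> dropped
  - product 4 (Desk): category_id=3 -> matches Kitchen
  - product 5 (Speaker): category_id=3 -> matches Kitchen
  - product 6 (Pen): category_id=2 -> matches Outdoor
  - product 7 (Keyboard): category_id=2 -> matches Outdoor
So 1 of 7 rows is dropped.

SQL:
SELECT a.name, b.name AS category
FROM products a
INNER JOIN categories b ON a.category_id = b.id

Result:
name     | category
---------+---------
Mouse    | Outdoor 
Chair    | Apparel 
Desk     | Kitchen 
Speaker  | Kitchen 
Pen      | Outdoor 
Keyboard | Outdoor 


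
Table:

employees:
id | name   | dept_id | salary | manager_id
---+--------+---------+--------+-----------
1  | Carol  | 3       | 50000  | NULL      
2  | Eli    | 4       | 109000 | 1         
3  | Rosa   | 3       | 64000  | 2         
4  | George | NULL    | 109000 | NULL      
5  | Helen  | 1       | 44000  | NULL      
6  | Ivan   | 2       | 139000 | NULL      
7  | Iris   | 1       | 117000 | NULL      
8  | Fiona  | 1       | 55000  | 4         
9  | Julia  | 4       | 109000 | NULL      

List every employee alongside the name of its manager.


This is a self-join: employees is joined to a second copy of itself, matching each row's manager_id to another row's id. Use LEFT JOIN so rows with manager_id=NULL are kept.
  - employee 1 (Carol): manager_id=NULL -> NULL
  - employee 2 (Eli): manager_id=1 -> Carol
  - employee 3 (Rosa): manager_id=2 -> Eli
  - employee 4 (George): manager_id=NULL -> NULL
  - employee 5 (Helen): manager_id=NULL -> NULL
  - employee 6 (Ivan): manager_id=NULL -> NULL
  - employee 7 (Iris): manager_id=NULL -> NULL
  - employee 8 (Fiona): manager_id=4 -> George
  - employee 9 (Julia): manager_id=NULL -> NULL

SQL:
SELECT a.name AS item, b.name AS manager
FROM employees a
LEFT JOIN employees b ON a.manager_id = b.id

Result:
item   | manager
-------+--------
Carol  | NULL   
Eli    | Carol  
Rosa   | Eli    
George | NULL   
Helen  | NULL   
Ivan   | NULL   
Iris   | NULL   
Fiona  | George 
Julia  | NULL   


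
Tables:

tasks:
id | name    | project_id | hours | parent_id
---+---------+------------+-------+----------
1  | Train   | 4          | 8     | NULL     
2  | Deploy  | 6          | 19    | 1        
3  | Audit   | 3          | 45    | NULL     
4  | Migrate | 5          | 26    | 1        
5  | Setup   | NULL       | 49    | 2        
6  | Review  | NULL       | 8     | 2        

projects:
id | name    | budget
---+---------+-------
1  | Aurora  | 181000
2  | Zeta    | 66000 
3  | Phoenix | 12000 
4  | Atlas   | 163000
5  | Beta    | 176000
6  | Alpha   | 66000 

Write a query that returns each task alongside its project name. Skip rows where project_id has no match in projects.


INNER JOIN keeps only tasks rows whose project_id matches an id in projects. Walk through each task:
  - task 1 (Train): project_id=4 -> matches Atlas
  - task 2 (Deploy): project_id=6 -> matches Alpha
  - task 3 (Audit): project_id=3 -> matches Phoenix
  - task 4 (Migrate): project_id=5 -> matches Beta
  - task 5 (Setup): project_id=NULL, no match -> dropped
  - task 6 (Review): project_id=NULL, no match -> dropped
So 2 of 6 rows are dropped.

SQL:
SELECT a.name, b.name AS project
FROM tasks a
INNER JOIN projects b ON a.project_id = b.id

Result:
name    | project
--------+--------
Train   | Atlas  
Deploy  | Alpha  
Audit   | Phoenix
Migrate | Beta   


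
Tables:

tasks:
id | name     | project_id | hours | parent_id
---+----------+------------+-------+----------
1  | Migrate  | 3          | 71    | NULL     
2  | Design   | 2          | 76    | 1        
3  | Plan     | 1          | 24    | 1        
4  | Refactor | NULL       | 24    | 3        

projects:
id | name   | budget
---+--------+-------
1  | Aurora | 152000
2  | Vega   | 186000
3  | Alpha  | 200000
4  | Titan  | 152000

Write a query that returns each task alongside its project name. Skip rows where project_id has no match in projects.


INNER JOIN keeps only tasks rows whose project_id matches an id in projects. Walk through each task:
  - task 1 (Migrate): project_id=3 -> matches Alpha
  - task 2 (Design): project_id=2 -> matches Vega
  - task 3 (Plan): project_id=1 -> matches Aurora
  - task 4 (Refactor): project_id=NULL, no match -> dropped
So 1 of 4 rows is dropped.

SQL:
SELECT a.name, b.name AS project
FROM tasks a
INNER JOIN projects b ON a.project_id = b.id

Result:
name    | project
--------+--------
Migrate | Alpha  
Design  | Vega   
Plan    | Aurora 


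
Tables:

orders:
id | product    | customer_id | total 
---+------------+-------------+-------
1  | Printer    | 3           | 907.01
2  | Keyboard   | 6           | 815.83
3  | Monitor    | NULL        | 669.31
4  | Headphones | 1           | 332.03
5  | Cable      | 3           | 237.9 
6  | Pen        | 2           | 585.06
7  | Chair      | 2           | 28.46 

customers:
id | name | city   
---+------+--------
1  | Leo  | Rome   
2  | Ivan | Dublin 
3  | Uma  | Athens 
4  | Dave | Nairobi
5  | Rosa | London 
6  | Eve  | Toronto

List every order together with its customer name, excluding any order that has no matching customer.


INNER JOIN keeps only orders rows whose customer_id matches an id in customers. Walk through each order:
  - order 1 (Printer): customer_id=3 -> matches Uma
  - order 2 (Keyboard): customer_id=6 -> matches Eve
  - order 3 (Monitor): customer_id=NULL, no match -> dropped
  - order 4 (Headphones): customer_id=1 -> matches Leo
  - order 5 (Cable): customer_id=3 -> matches Uma
  - order 6 (Pen): customer_id=2 -> matches Ivan
  - order 7 (Chair): customer_id=2 -> matches Ivan
So 1 of 7 rows is dropped.

SQL:
SELECT a.product, b.name AS customer
FROM orders a
INNER JOIN customers b ON a.customer_id = b.id

Result:
product    | customer
-----------+---------
Printer    | Uma     
Keyboard   | Eve     
Headphones | Leo     
Cable      | Uma     
Pen        | Ivan    
Chair      | Ivan    


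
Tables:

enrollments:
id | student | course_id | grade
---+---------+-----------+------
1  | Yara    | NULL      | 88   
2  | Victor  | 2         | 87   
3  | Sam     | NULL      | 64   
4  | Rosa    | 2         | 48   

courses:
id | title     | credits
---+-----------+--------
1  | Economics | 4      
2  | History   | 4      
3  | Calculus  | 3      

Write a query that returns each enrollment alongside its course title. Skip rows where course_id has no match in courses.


INNER JOIN keeps only enrollments rows whose course_id matches an id in courses. Walk through each enrollment:
  - enrollment 1 (Yara): course_id=NULL, no match -> dropped
  - enrollment 2 (Victor): course_id=2 -> matches History
  - enrollment 3 (Sam): course_id=NULL, no match -> dropped
  - enrollment 4 (Rosa): course_id=2 -> matches History
So 2 of 4 rows are dropped.

SQL:
SELECT a.student, b.title AS course
FROM enrollments a
INNER JOIN courses b ON a.course_id = b.id

Result:
student | course 
--------+--------
Victor  | History
Rosa    | History


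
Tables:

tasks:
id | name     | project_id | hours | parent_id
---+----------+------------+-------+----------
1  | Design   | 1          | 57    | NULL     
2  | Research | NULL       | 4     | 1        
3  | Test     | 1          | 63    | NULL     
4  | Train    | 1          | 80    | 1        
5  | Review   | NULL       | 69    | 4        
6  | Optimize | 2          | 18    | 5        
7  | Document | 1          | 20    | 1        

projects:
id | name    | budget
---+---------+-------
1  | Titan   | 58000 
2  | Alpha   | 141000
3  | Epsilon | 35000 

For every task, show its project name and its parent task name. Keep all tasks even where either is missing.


Two LEFT JOINs from the same base table tasks: one to projects via project_id, one to tasks itself via parent_id. Both are LEFT so every task is preserved.
Match against projects:
  - task 1 (Design): project_id=1 -> matches Titan
  - task 2 (Research): project_id=NULL, no match -> kept with NULL
  - task 3 (Test): project_id=1 -> matches Titan
  - task 4 (Train): project_id=1 -> matches Titan
  - task 5 (Review): project_id=NULL, no match -> kept with NULL
  - task 6 (Optimize): project_id=2 -> matches Alpha
  - task 7 (Document): project_id=1 -> matches Titan
Match against tasks (self):
  - task 1 (Design): parent_id=NULL -> NULL
  - task 2 (Research): parent_id=1 -> Design
  - task 3 (Test): parent_id=NULL -> NULL
  - task 4 (Train): parent_id=1 -> Design
  - task 5 (Review): parent_id=4 -> Train
  - task 6 (Optimize): parent_id=5 -> Review
  - task 7 (Document): parent_id=1 -> Design

SQL:
SELECT a.name, b.name AS project, c.name AS parent
FROM tasks a
LEFT JOIN projects b ON a.project_id = b.id
LEFT JOIN tasks c ON a.parent_id = c.id

Result:
name     | project | parent
---------+---------+-------
Design   | Titan   | NULL  
Research | NULL    | Design
Test     | Titan   | NULL  
Train    | Titan   | Design
Review   | NULL    | Train 
Optimize | Alpha   | Review
Document | Titan   | Design


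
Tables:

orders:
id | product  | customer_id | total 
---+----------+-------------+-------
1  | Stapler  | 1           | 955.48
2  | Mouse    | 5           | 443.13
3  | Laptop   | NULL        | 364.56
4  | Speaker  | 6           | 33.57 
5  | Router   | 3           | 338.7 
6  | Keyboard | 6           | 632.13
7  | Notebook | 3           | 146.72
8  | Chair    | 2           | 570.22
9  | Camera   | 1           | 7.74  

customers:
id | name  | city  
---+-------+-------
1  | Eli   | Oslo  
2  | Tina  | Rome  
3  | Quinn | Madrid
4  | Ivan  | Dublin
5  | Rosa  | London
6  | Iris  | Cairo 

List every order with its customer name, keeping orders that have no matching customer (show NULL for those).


LEFT JOIN keeps every row from orders (the left table); where customer_id has no match in customers, the customer columns become NULL. Walk through each order:
  - order 1 (Stapler): customer_id=1 -> matches Eli
  - order 2 (Mouse): customer_id=5 -> matches Rosa
  - order 3 (Laptop): customer_id=NULL, no match -> kept with NULL
  - order 4 (Speaker): customer_id=6 -> matches Iris
  - order 5 (Router): customer_id=3 -> matches Quinn
  - order 6 (Keyboard): customer_id=6 -> matches Iris
  - order 7 (Notebook): customer_id=3 -> matches Quinn
  - order 8 (Chair): customer_id=2 -> matches Tina
  - order 9 (Camera): customer_id=1 -> matches Eli
All 9 rows appear; 1 has NULL customer.

SQL:
SELECT a.product, b.name AS customer
FROM orders a
LEFT JOIN customers b ON a.customer_id = b.id

Result:
product  | customer
---------+---------
Stapler  | Eli     
Mouse    | Rosa    
Laptop   | NULL    
Speaker  | Iris    
Router   | Quinn   
Keyboard | Iris    
Notebook | Quinn   
Chair    | Tina    
Camera   | Eli     


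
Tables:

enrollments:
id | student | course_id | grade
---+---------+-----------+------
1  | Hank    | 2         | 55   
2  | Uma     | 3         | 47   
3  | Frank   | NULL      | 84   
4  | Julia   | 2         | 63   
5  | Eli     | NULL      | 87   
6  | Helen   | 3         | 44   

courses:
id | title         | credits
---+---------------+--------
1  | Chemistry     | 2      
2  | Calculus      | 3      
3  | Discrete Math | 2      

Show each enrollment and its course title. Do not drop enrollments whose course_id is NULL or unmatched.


LEFT JOIN keeps every row from enrollments (the left table); where course_id has no match in courses, the course columns become NULL. Walk through each enrollment:
  - enrollment 1 (Hank): course_id=2 -> matches Calculus
  - enrollment 2 (Uma): course_id=3 -> matches Discrete Math
  - enrollment 3 (Frank): course_id=NULL, no match -> kept with NULL
  - enrollment 4 (Julia): course_id=2 -> matches Calculus
  - enrollment 5 (Eli): course_id=NULL, no match -> kept with NULL
  - enrollment 6 (Helen): course_id=3 -> matches Discrete Math
All 6 rows appear; 2 have NULL course.

SQL:
SELECT a.student, b.title AS course
FROM enrollments a
LEFT JOIN courses b ON a.course_id = b.id

Result:
student | course       
--------+--------------
Hank    | Calculus     
Uma     | Discrete Math
Frank   | NULL         
Julia   | Calculus     
Eli     | NULL         
Helen   | Discrete Math


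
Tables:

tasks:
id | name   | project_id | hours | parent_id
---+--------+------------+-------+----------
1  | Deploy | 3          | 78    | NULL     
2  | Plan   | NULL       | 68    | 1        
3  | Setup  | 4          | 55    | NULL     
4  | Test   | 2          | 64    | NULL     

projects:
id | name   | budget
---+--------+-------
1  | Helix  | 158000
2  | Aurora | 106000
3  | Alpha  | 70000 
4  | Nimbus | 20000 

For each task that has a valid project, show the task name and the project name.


INNER JOIN keeps only tasks rows whose project_id matches an id in projects. Walk through each task:
  - task 1 (Deploy): project_id=3 -> matches Alpha
  - task 2 (Plan): project_id=NULL, no match -> dropped
  - task 3 (Setup): project_id=4 -> matches Nimbus
  - task 4 (Test): project_id=2 -> matches Aurora
So 1 of 4 rows is dropped.

SQL:
SELECT a.name, b.name AS project
FROM tasks a
INNER JOIN projects b ON a.project_id = b.id

Result:
name   | project
-------+--------
Deploy | Alpha  
Setup  | Nimbus 
Test   | Aurora 
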